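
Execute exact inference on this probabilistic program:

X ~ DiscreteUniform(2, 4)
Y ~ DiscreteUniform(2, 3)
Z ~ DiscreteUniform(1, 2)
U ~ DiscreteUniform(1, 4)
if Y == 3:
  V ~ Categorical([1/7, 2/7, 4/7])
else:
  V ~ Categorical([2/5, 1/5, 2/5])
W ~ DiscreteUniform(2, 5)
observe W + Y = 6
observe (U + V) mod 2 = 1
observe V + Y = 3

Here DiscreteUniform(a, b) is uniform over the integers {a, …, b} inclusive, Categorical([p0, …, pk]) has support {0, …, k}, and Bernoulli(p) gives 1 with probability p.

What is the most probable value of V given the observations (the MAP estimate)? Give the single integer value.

Enumerate traces; 24 have nonzero weight after conditioning:
  (X=2, Y=2, Z=1, U=2, V=1, W=4) weight 1/960
  (X=2, Y=2, Z=1, U=4, V=1, W=4) weight 1/960
  (X=2, Y=2, Z=2, U=2, V=1, W=4) weight 1/960
  (X=2, Y=2, Z=2, U=4, V=1, W=4) weight 1/960
  (X=2, Y=3, Z=1, U=1, V=0, W=3) weight 1/1344
  (X=2, Y=3, Z=1, U=3, V=0, W=3) weight 1/1344
  (X=2, Y=3, Z=2, U=1, V=0, W=3) weight 1/1344
  (X=2, Y=3, Z=2, U=3, V=0, W=3) weight 1/1344
  … 16 more
Group by V:
  weight(V=0) = 1/112
  weight(V=1) = 1/80
Total weight = 1/112 + 1/80 = 3/140
P(V=0 | obs) = 1/112 / 3/140 = 5/12
P(V=1 | obs) = 1/80 / 3/140 = 7/12
argmax = 1

argmax_v P(V = v | obs) = 1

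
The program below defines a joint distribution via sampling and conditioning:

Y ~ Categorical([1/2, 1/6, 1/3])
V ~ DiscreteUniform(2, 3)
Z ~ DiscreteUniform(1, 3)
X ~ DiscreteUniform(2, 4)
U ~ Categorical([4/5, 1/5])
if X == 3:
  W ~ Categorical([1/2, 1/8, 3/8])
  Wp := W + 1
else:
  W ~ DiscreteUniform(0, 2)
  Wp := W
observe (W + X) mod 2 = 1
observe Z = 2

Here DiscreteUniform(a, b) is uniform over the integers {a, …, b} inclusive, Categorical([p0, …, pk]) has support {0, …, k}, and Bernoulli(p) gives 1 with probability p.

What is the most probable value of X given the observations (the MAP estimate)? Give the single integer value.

argmax_v P(X = v | obs) = 3

Enumerate traces; 48 have nonzero weight after conditioning:
  (Y=0, V=2, Z=2, X=2, U=0, W=1) weight 1/135
  (Y=0, V=2, Z=2, X=2, U=1, W=1) weight 1/540
  (Y=0, V=2, Z=2, X=3, U=0, W=0) weight 1/90
  (Y=0, V=2, Z=2, X=3, U=0, W=2) weight 1/120
  (Y=0, V=2, Z=2, X=3, U=1, W=0) weight 1/360
  (Y=0, V=2, Z=2, X=3, U=1, W=2) weight 1/480
  (Y=0, V=2, Z=2, X=4, U=0, W=1) weight 1/135
  (Y=0, V=2, Z=2, X=4, U=1, W=1) weight 1/540
  … 40 more
Group by X:
  weight(X=2) = 1/27
  weight(X=3) = 7/72
  weight(X=4) = 1/27
Total weight = 1/27 + 7/72 + 1/27 = 37/216
P(X=2 | obs) = 1/27 / 37/216 = 8/37
P(X=3 | obs) = 7/72 / 37/216 = 21/37
P(X=4 | obs) = 1/27 / 37/216 = 8/37
argmax = 3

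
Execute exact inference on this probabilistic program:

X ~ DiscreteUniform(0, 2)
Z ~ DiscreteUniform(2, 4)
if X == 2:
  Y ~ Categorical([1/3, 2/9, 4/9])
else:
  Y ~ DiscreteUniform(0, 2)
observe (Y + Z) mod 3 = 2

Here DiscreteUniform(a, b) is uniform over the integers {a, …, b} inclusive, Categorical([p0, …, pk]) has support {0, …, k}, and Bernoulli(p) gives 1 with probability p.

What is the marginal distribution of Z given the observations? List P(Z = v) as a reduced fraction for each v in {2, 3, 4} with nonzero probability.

Enumerate traces; 9 have nonzero weight after conditioning:
  (X=0, Z=2, Y=0) weight 1/27
  (X=0, Z=3, Y=2) weight 1/27
  (X=0, Z=4, Y=1) weight 1/27
  (X=1, Z=2, Y=0) weight 1/27
  (X=1, Z=3, Y=2) weight 1/27
  (X=1, Z=4, Y=1) weight 1/27
  (X=2, Z=2, Y=0) weight 1/27
  (X=2, Z=3, Y=2) weight 4/81
  … 1 more
Group by Z:
  weight(Z=2) = 1/9
  weight(Z=3) = 10/81
  weight(Z=4) = 8/81
Total weight = 1/9 + 10/81 + 8/81 = 1/3
P(Z=2 | obs) = 1/9 / 1/3 = 1/3
P(Z=3 | obs) = 10/81 / 1/3 = 10/27
P(Z=4 | obs) = 8/81 / 1/3 = 8/27

P(Z=2) = 1/3, P(Z=3) = 10/27, P(Z=4) = 8/27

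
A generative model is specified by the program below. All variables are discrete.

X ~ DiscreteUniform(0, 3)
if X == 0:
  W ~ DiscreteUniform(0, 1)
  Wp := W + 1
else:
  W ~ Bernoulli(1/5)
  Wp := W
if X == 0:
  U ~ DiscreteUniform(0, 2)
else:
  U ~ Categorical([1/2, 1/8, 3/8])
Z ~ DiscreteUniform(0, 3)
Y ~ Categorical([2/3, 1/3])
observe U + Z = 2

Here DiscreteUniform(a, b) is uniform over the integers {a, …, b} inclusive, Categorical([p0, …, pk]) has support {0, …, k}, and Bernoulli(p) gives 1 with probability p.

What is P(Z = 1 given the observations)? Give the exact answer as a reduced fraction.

P(Z = 1 | obs) = 17/96

Enumerate traces; 48 have nonzero weight after conditioning:
  (X=0, W=0, U=0, Z=2, Y=0) weight 1/144
  (X=0, W=0, U=0, Z=2, Y=1) weight 1/288
  (X=0, W=0, U=1, Z=1, Y=0) weight 1/144
  (X=0, W=0, U=1, Z=1, Y=1) weight 1/288
  (X=0, W=0, U=2, Z=0, Y=0) weight 1/144
  (X=0, W=0, U=2, Z=0, Y=1) weight 1/288
  (X=0, W=1, U=0, Z=2, Y=0) weight 1/144
  (X=0, W=1, U=0, Z=2, Y=1) weight 1/288
  … 40 more
Group by Z:
  weight(Z=0) = 35/384
  weight(Z=1) = 17/384
  weight(Z=2) = 11/96
Total weight = 35/384 + 17/384 + 11/96 = 1/4
P(Z=0 | obs) = 35/384 / 1/4 = 35/96
P(Z=1 | obs) = 17/384 / 1/4 = 17/96
P(Z=2 | obs) = 11/96 / 1/4 = 11/24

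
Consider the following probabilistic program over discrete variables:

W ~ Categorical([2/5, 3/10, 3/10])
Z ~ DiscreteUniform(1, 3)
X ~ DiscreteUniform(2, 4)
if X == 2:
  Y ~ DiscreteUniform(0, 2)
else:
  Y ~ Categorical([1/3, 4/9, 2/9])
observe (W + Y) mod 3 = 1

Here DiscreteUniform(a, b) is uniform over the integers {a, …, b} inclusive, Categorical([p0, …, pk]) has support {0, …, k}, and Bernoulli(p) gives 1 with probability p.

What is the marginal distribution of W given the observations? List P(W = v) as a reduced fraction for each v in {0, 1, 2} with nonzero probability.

Enumerate traces; 27 have nonzero weight after conditioning:
  (W=0, Z=1, X=2, Y=1) weight 2/135
  (W=0, Z=1, X=3, Y=1) weight 8/405
  (W=0, Z=1, X=4, Y=1) weight 8/405
  (W=0, Z=2, X=2, Y=1) weight 2/135
  (W=0, Z=2, X=3, Y=1) weight 8/405
  (W=0, Z=2, X=4, Y=1) weight 8/405
  (W=0, Z=3, X=2, Y=1) weight 2/135
  (W=0, Z=3, X=3, Y=1) weight 8/405
  (W=1, Z=1, X=2, Y=0) weight 1/90
  (W=2, Z=1, X=2, Y=2) weight 1/90
  … 17 more
Group by W:
  weight(W=0) = 22/135
  weight(W=1) = 1/10
  weight(W=2) = 7/90
Total weight = 22/135 + 1/10 + 7/90 = 46/135
P(W=0 | obs) = 22/135 / 46/135 = 11/23
P(W=1 | obs) = 1/10 / 46/135 = 27/92
P(W=2 | obs) = 7/90 / 46/135 = 21/92

P(W=0) = 11/23, P(W=1) = 27/92, P(W=2) = 21/92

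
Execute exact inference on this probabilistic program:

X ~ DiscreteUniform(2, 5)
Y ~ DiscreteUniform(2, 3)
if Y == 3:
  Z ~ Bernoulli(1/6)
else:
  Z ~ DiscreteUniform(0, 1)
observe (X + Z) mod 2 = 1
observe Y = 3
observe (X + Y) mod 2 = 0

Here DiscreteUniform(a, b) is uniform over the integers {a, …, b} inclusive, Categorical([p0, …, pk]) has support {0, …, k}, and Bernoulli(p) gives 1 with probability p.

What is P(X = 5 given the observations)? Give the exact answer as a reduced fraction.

P(X = 5 | obs) = 1/2

Enumerate traces; 2 have nonzero weight after conditioning:
  (X=3, Y=3, Z=0) weight 5/48
  (X=5, Y=3, Z=0) weight 5/48
Group by X:
  weight(X=3) = 5/48
  weight(X=5) = 5/48
Total weight = 5/48 + 5/48 = 5/24
P(X=3 | obs) = 5/48 / 5/24 = 1/2
P(X=5 | obs) = 5/48 / 5/24 = 1/2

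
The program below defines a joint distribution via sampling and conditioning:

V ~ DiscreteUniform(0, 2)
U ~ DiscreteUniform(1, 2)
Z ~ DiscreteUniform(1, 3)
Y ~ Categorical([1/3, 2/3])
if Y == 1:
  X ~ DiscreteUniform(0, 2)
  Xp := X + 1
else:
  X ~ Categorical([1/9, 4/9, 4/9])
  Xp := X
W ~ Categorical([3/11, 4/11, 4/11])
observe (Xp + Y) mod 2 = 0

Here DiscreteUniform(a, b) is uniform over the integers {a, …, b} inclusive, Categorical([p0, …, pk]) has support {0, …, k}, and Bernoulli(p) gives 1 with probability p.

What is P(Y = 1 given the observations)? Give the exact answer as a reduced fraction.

Enumerate traces; 216 have nonzero weight after conditioning:
  (V=0, U=1, Z=1, Y=0, X=0, W=0) weight 1/1782
  (V=0, U=1, Z=1, Y=0, X=0, W=1) weight 2/2673
  (V=0, U=1, Z=1, Y=0, X=0, W=2) weight 2/2673
  (V=0, U=1, Z=1, Y=0, X=2, W=0) weight 2/891
  (V=0, U=1, Z=1, Y=0, X=2, W=1) weight 8/2673
  (V=0, U=1, Z=1, Y=0, X=2, W=2) weight 8/2673
  (V=0, U=1, Z=1, Y=1, X=0, W=0) weight 1/297
  (V=0, U=1, Z=1, Y=1, X=0, W=1) weight 4/891
  … 208 more
Group by Y:
  weight(Y=0) = 5/27
  weight(Y=1) = 4/9
Total weight = 5/27 + 4/9 = 17/27
P(Y=0 | obs) = 5/27 / 17/27 = 5/17
P(Y=1 | obs) = 4/9 / 17/27 = 12/17

P(Y = 1 | obs) = 12/17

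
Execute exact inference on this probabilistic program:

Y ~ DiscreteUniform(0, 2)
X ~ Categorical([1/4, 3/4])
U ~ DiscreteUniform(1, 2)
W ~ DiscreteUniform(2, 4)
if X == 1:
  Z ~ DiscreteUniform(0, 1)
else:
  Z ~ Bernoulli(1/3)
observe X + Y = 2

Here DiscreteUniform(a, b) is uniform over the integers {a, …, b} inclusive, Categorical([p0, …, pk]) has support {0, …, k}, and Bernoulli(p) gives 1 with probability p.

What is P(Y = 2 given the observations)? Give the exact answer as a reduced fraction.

Enumerate traces; 24 have nonzero weight after conditioning:
  (Y=1, X=1, U=1, W=2, Z=0) weight 1/48
  (Y=1, X=1, U=1, W=2, Z=1) weight 1/48
  (Y=1, X=1, U=1, W=3, Z=0) weight 1/48
  (Y=1, X=1, U=1, W=3, Z=1) weight 1/48
  (Y=1, X=1, U=1, W=4, Z=0) weight 1/48
  (Y=1, X=1, U=1, W=4, Z=1) weight 1/48
  (Y=1, X=1, U=2, W=2, Z=0) weight 1/48
  (Y=1, X=1, U=2, W=2, Z=1) weight 1/48
  (Y=2, X=0, U=1, W=2, Z=0) weight 1/108
  … 15 more
Group by Y:
  weight(Y=1) = 1/4
  weight(Y=2) = 1/12
Total weight = 1/4 + 1/12 = 1/3
P(Y=1 | obs) = 1/4 / 1/3 = 3/4
P(Y=2 | obs) = 1/12 / 1/3 = 1/4

P(Y = 2 | obs) = 1/4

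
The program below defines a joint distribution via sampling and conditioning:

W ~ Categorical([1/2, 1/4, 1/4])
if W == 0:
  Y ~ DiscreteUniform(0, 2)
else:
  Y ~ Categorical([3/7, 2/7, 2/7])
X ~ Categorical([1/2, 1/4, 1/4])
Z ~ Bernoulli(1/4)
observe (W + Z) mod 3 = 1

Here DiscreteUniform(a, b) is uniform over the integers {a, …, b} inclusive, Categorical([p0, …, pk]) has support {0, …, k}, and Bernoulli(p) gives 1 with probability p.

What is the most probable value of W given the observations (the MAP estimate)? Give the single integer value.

argmax_v P(W = v | obs) = 1

Enumerate traces; 18 have nonzero weight after conditioning:
  (W=0, Y=0, X=0, Z=1) weight 1/48
  (W=0, Y=0, X=1, Z=1) weight 1/96
  (W=0, Y=0, X=2, Z=1) weight 1/96
  (W=0, Y=1, X=0, Z=1) weight 1/48
  (W=0, Y=1, X=1, Z=1) weight 1/96
  (W=0, Y=1, X=2, Z=1) weight 1/96
  (W=0, Y=2, X=0, Z=1) weight 1/48
  (W=0, Y=2, X=1, Z=1) weight 1/96
  (W=1, Y=0, X=0, Z=0) weight 9/224
  … 9 more
Group by W:
  weight(W=0) = 1/8
  weight(W=1) = 3/16
Total weight = 1/8 + 3/16 = 5/16
P(W=0 | obs) = 1/8 / 5/16 = 2/5
P(W=1 | obs) = 3/16 / 5/16 = 3/5
argmax = 1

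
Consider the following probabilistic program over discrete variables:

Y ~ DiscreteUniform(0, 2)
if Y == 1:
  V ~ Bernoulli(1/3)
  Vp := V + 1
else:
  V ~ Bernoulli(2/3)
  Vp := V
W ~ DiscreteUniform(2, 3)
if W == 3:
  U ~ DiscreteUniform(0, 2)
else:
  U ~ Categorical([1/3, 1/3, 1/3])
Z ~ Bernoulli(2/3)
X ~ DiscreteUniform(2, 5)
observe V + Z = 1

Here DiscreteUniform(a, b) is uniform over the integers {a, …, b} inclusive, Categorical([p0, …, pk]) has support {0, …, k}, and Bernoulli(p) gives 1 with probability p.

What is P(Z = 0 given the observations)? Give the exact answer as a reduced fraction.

P(Z = 0 | obs) = 5/13

Enumerate traces; 144 have nonzero weight after conditioning:
  (Y=0, V=0, W=2, U=0, Z=1, X=2) weight 1/324
  (Y=0, V=0, W=2, U=0, Z=1, X=3) weight 1/324
  (Y=0, V=0, W=2, U=0, Z=1, X=4) weight 1/324
  (Y=0, V=0, W=2, U=0, Z=1, X=5) weight 1/324
  (Y=0, V=0, W=2, U=1, Z=1, X=2) weight 1/324
  (Y=0, V=0, W=2, U=1, Z=1, X=3) weight 1/324
  (Y=0, V=0, W=2, U=1, Z=1, X=4) weight 1/324
  (Y=0, V=0, W=2, U=1, Z=1, X=5) weight 1/324
  (Y=0, V=1, W=2, U=0, Z=0, X=2) weight 1/324
  … 135 more
Group by Z:
  weight(Z=0) = 5/27
  weight(Z=1) = 8/27
Total weight = 5/27 + 8/27 = 13/27
P(Z=0 | obs) = 5/27 / 13/27 = 5/13
P(Z=1 | obs) = 8/27 / 13/27 = 8/13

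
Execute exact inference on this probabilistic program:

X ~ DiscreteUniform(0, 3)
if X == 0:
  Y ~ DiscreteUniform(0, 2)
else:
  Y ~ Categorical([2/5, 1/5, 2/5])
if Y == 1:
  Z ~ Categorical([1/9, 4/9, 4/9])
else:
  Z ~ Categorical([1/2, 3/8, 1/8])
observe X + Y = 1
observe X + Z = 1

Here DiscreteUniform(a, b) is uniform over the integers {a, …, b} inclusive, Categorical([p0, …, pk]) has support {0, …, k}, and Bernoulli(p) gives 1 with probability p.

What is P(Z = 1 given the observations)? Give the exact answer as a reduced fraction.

P(Z = 1 | obs) = 20/47

Enumerate traces; 2 have nonzero weight after conditioning:
  (X=0, Y=1, Z=1) weight 1/27
  (X=1, Y=0, Z=0) weight 1/20
Group by Z:
  weight(Z=0) = 1/20
  weight(Z=1) = 1/27
Total weight = 1/20 + 1/27 = 47/540
P(Z=0 | obs) = 1/20 / 47/540 = 27/47
P(Z=1 | obs) = 1/27 / 47/540 = 20/47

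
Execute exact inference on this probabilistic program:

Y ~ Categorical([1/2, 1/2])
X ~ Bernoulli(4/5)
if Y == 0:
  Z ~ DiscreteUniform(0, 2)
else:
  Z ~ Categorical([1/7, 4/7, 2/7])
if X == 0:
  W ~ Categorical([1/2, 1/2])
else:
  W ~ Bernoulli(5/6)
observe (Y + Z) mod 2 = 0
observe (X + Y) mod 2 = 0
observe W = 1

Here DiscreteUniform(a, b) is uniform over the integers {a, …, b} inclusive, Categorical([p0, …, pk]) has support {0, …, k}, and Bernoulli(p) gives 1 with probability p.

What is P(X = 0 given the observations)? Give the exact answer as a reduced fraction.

P(X = 0 | obs) = 7/47

Enumerate traces; 3 have nonzero weight after conditioning:
  (Y=0, X=0, Z=0, W=1) weight 1/60
  (Y=0, X=0, Z=2, W=1) weight 1/60
  (Y=1, X=1, Z=1, W=1) weight 4/21
Group by X:
  weight(X=0) = 1/30
  weight(X=1) = 4/21
Total weight = 1/30 + 4/21 = 47/210
P(X=0 | obs) = 1/30 / 47/210 = 7/47
P(X=1 | obs) = 4/21 / 47/210 = 40/47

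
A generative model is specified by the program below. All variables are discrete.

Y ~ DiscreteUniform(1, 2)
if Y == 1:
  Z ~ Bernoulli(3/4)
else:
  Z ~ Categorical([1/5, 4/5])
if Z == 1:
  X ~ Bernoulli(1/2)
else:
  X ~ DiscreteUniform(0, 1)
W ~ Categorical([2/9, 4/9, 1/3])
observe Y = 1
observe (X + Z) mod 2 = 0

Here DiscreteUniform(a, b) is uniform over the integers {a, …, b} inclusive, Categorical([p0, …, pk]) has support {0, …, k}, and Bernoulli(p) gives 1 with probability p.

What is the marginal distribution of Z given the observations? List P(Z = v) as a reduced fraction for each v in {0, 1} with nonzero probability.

Enumerate traces; 6 have nonzero weight after conditioning:
  (Y=1, Z=0, X=0, W=0) weight 1/72
  (Y=1, Z=0, X=0, W=1) weight 1/36
  (Y=1, Z=0, X=0, W=2) weight 1/48
  (Y=1, Z=1, X=1, W=0) weight 1/24
  (Y=1, Z=1, X=1, W=1) weight 1/12
  (Y=1, Z=1, X=1, W=2) weight 1/16
Group by Z:
  weight(Z=0) = 1/16
  weight(Z=1) = 3/16
Total weight = 1/16 + 3/16 = 1/4
P(Z=0 | obs) = 1/16 / 1/4 = 1/4
P(Z=1 | obs) = 3/16 / 1/4 = 3/4

P(Z=0) = 1/4, P(Z=1) = 3/4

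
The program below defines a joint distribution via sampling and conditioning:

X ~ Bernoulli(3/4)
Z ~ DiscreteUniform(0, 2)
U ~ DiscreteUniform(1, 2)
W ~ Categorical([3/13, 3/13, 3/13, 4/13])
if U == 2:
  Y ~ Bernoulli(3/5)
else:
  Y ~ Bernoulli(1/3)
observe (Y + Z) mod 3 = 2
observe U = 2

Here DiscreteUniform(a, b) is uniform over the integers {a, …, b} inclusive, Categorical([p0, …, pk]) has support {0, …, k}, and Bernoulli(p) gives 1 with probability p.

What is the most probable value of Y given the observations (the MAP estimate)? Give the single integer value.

Enumerate traces; 16 have nonzero weight after conditioning:
  (X=0, Z=1, U=2, W=0, Y=1) weight 3/520
  (X=0, Z=1, U=2, W=1, Y=1) weight 3/520
  (X=0, Z=1, U=2, W=2, Y=1) weight 3/520
  (X=0, Z=1, U=2, W=3, Y=1) weight 1/130
  (X=0, Z=2, U=2, W=0, Y=0) weight 1/260
  (X=0, Z=2, U=2, W=1, Y=0) weight 1/260
  (X=0, Z=2, U=2, W=2, Y=0) weight 1/260
  (X=0, Z=2, U=2, W=3, Y=0) weight 1/195
  … 8 more
Group by Y:
  weight(Y=0) = 1/15
  weight(Y=1) = 1/10
Total weight = 1/15 + 1/10 = 1/6
P(Y=0 | obs) = 1/15 / 1/6 = 2/5
P(Y=1 | obs) = 1/10 / 1/6 = 3/5
argmax = 1

argmax_v P(Y = v | obs) = 1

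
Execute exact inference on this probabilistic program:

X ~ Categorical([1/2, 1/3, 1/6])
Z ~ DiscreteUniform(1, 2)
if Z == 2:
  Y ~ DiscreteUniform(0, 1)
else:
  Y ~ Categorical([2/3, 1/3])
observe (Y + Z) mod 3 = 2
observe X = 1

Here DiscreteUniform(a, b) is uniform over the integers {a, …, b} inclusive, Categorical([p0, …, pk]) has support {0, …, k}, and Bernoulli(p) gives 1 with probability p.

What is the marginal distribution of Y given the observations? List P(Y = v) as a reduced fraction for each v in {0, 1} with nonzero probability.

Enumerate traces; 2 have nonzero weight after conditioning:
  (X=1, Z=1, Y=1) weight 1/18
  (X=1, Z=2, Y=0) weight 1/12
Group by Y:
  weight(Y=0) = 1/12
  weight(Y=1) = 1/18
Total weight = 1/12 + 1/18 = 5/36
P(Y=0 | obs) = 1/12 / 5/36 = 3/5
P(Y=1 | obs) = 1/18 / 5/36 = 2/5

P(Y=0) = 3/5, P(Y=1) = 2/5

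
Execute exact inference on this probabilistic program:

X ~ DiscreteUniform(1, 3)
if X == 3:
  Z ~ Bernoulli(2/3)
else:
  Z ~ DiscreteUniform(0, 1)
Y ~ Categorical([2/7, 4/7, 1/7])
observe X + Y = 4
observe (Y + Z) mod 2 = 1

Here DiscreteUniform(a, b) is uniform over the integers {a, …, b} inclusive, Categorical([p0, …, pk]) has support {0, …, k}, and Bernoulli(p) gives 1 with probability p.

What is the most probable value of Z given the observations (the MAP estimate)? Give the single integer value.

Enumerate traces; 2 have nonzero weight after conditioning:
  (X=2, Z=1, Y=2) weight 1/42
  (X=3, Z=0, Y=1) weight 4/63
Group by Z:
  weight(Z=0) = 4/63
  weight(Z=1) = 1/42
Total weight = 4/63 + 1/42 = 11/126
P(Z=0 | obs) = 4/63 / 11/126 = 8/11
P(Z=1 | obs) = 1/42 / 11/126 = 3/11
argmax = 0

argmax_v P(Z = v | obs) = 0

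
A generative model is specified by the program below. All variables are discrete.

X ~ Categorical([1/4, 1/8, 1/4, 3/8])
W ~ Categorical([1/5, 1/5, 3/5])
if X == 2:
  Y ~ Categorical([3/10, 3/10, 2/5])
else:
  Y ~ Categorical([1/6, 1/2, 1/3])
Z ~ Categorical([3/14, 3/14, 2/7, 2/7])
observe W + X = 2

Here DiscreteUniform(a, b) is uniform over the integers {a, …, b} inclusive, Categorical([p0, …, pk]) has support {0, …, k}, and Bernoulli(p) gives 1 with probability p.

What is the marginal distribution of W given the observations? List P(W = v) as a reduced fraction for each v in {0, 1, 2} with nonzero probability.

Enumerate traces; 36 have nonzero weight after conditioning:
  (X=0, W=2, Y=0, Z=0) weight 3/560
  (X=0, W=2, Y=0, Z=1) weight 3/560
  (X=0, W=2, Y=0, Z=2) weight 1/140
  (X=0, W=2, Y=0, Z=3) weight 1/140
  (X=0, W=2, Y=1, Z=0) weight 9/560
  (X=0, W=2, Y=1, Z=1) weight 9/560
  (X=0, W=2, Y=1, Z=2) weight 3/140
  (X=0, W=2, Y=1, Z=3) weight 3/140
  (X=1, W=1, Y=0, Z=0) weight 1/1120
  (X=2, W=0, Y=0, Z=0) weight 9/2800
  … 26 more
Group by W:
  weight(W=0) = 1/20
  weight(W=1) = 1/40
  weight(W=2) = 3/20
Total weight = 1/20 + 1/40 + 3/20 = 9/40
P(W=0 | obs) = 1/20 / 9/40 = 2/9
P(W=1 | obs) = 1/40 / 9/40 = 1/9
P(W=2 | obs) = 3/20 / 9/40 = 2/3

P(W=0) = 2/9, P(W=1) = 1/9, P(W=2) = 2/3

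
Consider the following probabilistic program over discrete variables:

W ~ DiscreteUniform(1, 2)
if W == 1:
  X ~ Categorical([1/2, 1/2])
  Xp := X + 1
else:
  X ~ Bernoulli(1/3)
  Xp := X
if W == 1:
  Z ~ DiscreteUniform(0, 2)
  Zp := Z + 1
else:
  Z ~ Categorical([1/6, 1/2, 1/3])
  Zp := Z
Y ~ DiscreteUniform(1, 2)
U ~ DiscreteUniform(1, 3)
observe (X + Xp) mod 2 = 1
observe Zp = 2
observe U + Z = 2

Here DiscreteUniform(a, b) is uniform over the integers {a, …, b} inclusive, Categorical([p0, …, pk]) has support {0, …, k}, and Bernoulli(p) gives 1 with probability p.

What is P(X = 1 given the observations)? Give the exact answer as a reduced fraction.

P(X = 1 | obs) = 1/2

Enumerate traces; 4 have nonzero weight after conditioning:
  (W=1, X=0, Z=1, Y=1, U=1) weight 1/72
  (W=1, X=0, Z=1, Y=2, U=1) weight 1/72
  (W=1, X=1, Z=1, Y=1, U=1) weight 1/72
  (W=1, X=1, Z=1, Y=2, U=1) weight 1/72
Group by X:
  weight(X=0) = 1/36
  weight(X=1) = 1/36
Total weight = 1/36 + 1/36 = 1/18
P(X=0 | obs) = 1/36 / 1/18 = 1/2
P(X=1 | obs) = 1/36 / 1/18 = 1/2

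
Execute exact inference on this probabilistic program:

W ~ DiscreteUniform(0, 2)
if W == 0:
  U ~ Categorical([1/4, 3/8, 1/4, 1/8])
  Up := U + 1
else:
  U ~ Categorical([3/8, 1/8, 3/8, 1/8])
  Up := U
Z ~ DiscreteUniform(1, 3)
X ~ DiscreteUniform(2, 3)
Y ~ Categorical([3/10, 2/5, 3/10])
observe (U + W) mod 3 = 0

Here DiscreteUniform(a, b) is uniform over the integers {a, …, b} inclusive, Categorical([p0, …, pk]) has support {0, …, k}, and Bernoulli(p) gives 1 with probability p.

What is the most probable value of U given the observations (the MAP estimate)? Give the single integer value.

argmax_v P(U = v | obs) = 2

Enumerate traces; 72 have nonzero weight after conditioning:
  (W=0, U=0, Z=1, X=2, Y=0) weight 1/240
  (W=0, U=0, Z=1, X=2, Y=1) weight 1/180
  (W=0, U=0, Z=1, X=2, Y=2) weight 1/240
  (W=0, U=0, Z=1, X=3, Y=0) weight 1/240
  (W=0, U=0, Z=1, X=3, Y=1) weight 1/180
  (W=0, U=0, Z=1, X=3, Y=2) weight 1/240
  (W=0, U=0, Z=2, X=2, Y=0) weight 1/240
  (W=0, U=0, Z=2, X=2, Y=1) weight 1/180
  (W=0, U=3, Z=1, X=2, Y=0) weight 1/480
  (W=1, U=2, Z=1, X=2, Y=0) weight 1/160
  … 62 more
Group by U:
  weight(U=0) = 1/12
  weight(U=1) = 1/24
  weight(U=2) = 1/8
  weight(U=3) = 1/24
Total weight = 1/12 + 1/24 + 1/8 + 1/24 = 7/24
P(U=0 | obs) = 1/12 / 7/24 = 2/7
P(U=1 | obs) = 1/24 / 7/24 = 1/7
P(U=2 | obs) = 1/8 / 7/24 = 3/7
P(U=3 | obs) = 1/24 / 7/24 = 1/7
argmax = 2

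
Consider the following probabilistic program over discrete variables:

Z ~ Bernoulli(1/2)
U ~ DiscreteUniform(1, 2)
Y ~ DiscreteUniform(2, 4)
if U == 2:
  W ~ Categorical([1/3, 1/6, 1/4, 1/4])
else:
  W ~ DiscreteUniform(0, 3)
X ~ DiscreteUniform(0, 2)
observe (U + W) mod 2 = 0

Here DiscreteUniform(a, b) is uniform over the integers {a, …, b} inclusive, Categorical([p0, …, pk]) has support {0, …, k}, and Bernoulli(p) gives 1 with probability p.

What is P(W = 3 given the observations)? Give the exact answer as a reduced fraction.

P(W = 3 | obs) = 3/13

Enumerate traces; 72 have nonzero weight after conditioning:
  (Z=0, U=1, Y=2, W=1, X=0) weight 1/144
  (Z=0, U=1, Y=2, W=1, X=1) weight 1/144
  (Z=0, U=1, Y=2, W=1, X=2) weight 1/144
  (Z=0, U=1, Y=2, W=3, X=0) weight 1/144
  (Z=0, U=1, Y=2, W=3, X=1) weight 1/144
  (Z=0, U=1, Y=2, W=3, X=2) weight 1/144
  (Z=0, U=1, Y=3, W=1, X=0) weight 1/144
  (Z=0, U=1, Y=3, W=1, X=1) weight 1/144
  (Z=0, U=2, Y=2, W=0, X=0) weight 1/108
  (Z=0, U=2, Y=2, W=2, X=0) weight 1/144
  … 62 more
Group by W:
  weight(W=0) = 1/6
  weight(W=1) = 1/8
  weight(W=2) = 1/8
  weight(W=3) = 1/8
Total weight = 1/6 + 1/8 + 1/8 + 1/8 = 13/24
P(W=0 | obs) = 1/6 / 13/24 = 4/13
P(W=1 | obs) = 1/8 / 13/24 = 3/13
P(W=2 | obs) = 1/8 / 13/24 = 3/13
P(W=3 | obs) = 1/8 / 13/24 = 3/13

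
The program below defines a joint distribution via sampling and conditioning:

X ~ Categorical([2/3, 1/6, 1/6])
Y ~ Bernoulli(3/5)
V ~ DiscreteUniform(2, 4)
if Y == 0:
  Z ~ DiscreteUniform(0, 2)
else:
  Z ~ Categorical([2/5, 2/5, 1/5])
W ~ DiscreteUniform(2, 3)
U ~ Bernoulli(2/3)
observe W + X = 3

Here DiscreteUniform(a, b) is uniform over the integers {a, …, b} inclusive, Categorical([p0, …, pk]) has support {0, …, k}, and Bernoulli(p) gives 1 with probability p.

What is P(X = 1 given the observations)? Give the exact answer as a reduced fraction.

Enumerate traces; 72 have nonzero weight after conditioning:
  (X=0, Y=0, V=2, Z=0, W=3, U=0) weight 2/405
  (X=0, Y=0, V=2, Z=0, W=3, U=1) weight 4/405
  (X=0, Y=0, V=2, Z=1, W=3, U=0) weight 2/405
  (X=0, Y=0, V=2, Z=1, W=3, U=1) weight 4/405
  (X=0, Y=0, V=2, Z=2, W=3, U=0) weight 2/405
  (X=0, Y=0, V=2, Z=2, W=3, U=1) weight 4/405
  (X=0, Y=0, V=3, Z=0, W=3, U=0) weight 2/405
  (X=0, Y=0, V=3, Z=0, W=3, U=1) weight 4/405
  (X=1, Y=0, V=2, Z=0, W=2, U=0) weight 1/810
  … 63 more
Group by X:
  weight(X=0) = 1/3
  weight(X=1) = 1/12
Total weight = 1/3 + 1/12 = 5/12
P(X=0 | obs) = 1/3 / 5/12 = 4/5
P(X=1 | obs) = 1/12 / 5/12 = 1/5

P(X = 1 | obs) = 1/5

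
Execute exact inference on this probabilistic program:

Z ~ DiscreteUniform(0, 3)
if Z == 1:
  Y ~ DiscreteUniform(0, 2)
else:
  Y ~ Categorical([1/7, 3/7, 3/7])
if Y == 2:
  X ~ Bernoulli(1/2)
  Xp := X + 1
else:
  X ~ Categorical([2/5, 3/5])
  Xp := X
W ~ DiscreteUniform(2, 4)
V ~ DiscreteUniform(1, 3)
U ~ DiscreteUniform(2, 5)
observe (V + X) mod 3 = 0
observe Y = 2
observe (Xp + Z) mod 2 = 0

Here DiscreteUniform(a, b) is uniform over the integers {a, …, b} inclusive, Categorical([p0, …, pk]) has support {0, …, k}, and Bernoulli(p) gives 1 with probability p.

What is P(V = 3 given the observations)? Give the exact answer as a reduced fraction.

Enumerate traces; 48 have nonzero weight after conditioning:
  (Z=0, Y=2, X=1, W=2, V=2, U=2) weight 1/672
  (Z=0, Y=2, X=1, W=2, V=2, U=3) weight 1/672
  (Z=0, Y=2, X=1, W=2, V=2, U=4) weight 1/672
  (Z=0, Y=2, X=1, W=2, V=2, U=5) weight 1/672
  (Z=0, Y=2, X=1, W=3, V=2, U=2) weight 1/672
  (Z=0, Y=2, X=1, W=3, V=2, U=3) weight 1/672
  (Z=0, Y=2, X=1, W=3, V=2, U=4) weight 1/672
  (Z=0, Y=2, X=1, W=3, V=2, U=5) weight 1/672
  (Z=1, Y=2, X=0, W=2, V=3, U=2) weight 1/864
  … 39 more
Group by V:
  weight(V=2) = 1/28
  weight(V=3) = 2/63
Total weight = 1/28 + 2/63 = 17/252
P(V=2 | obs) = 1/28 / 17/252 = 9/17
P(V=3 | obs) = 2/63 / 17/252 = 8/17

P(V = 3 | obs) = 8/17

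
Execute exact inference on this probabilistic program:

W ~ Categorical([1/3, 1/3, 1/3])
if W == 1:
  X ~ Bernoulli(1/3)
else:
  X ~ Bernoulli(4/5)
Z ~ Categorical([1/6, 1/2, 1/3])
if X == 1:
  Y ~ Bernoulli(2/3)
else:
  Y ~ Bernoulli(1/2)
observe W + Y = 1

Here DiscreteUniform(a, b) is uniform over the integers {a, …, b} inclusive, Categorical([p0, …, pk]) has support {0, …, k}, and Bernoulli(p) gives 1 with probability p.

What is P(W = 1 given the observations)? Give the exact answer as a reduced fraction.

P(W = 1 | obs) = 40/97

Enumerate traces; 12 have nonzero weight after conditioning:
  (W=0, X=0, Z=0, Y=1) weight 1/180
  (W=0, X=0, Z=1, Y=1) weight 1/60
  (W=0, X=0, Z=2, Y=1) weight 1/90
  (W=0, X=1, Z=0, Y=1) weight 4/135
  (W=0, X=1, Z=1, Y=1) weight 4/45
  (W=0, X=1, Z=2, Y=1) weight 8/135
  (W=1, X=0, Z=0, Y=0) weight 1/54
  (W=1, X=0, Z=1, Y=0) weight 1/18
  … 4 more
Group by W:
  weight(W=0) = 19/90
  weight(W=1) = 4/27
Total weight = 19/90 + 4/27 = 97/270
P(W=0 | obs) = 19/90 / 97/270 = 57/97
P(W=1 | obs) = 4/27 / 97/270 = 40/97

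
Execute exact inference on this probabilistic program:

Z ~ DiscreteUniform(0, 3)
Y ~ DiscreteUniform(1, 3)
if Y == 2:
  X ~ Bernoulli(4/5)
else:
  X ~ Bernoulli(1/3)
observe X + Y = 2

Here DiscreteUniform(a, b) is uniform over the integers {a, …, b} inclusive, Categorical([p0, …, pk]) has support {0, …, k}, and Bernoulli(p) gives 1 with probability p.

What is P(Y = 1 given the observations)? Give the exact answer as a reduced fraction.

Enumerate traces; 8 have nonzero weight after conditioning:
  (Z=0, Y=1, X=1) weight 1/36
  (Z=0, Y=2, X=0) weight 1/60
  (Z=1, Y=1, X=1) weight 1/36
  (Z=1, Y=2, X=0) weight 1/60
  (Z=2, Y=1, X=1) weight 1/36
  (Z=2, Y=2, X=0) weight 1/60
  (Z=3, Y=1, X=1) weight 1/36
  (Z=3, Y=2, X=0) weight 1/60
Group by Y:
  weight(Y=1) = 1/9
  weight(Y=2) = 1/15
Total weight = 1/9 + 1/15 = 8/45
P(Y=1 | obs) = 1/9 / 8/45 = 5/8
P(Y=2 | obs) = 1/15 / 8/45 = 3/8

P(Y = 1 | obs) = 5/8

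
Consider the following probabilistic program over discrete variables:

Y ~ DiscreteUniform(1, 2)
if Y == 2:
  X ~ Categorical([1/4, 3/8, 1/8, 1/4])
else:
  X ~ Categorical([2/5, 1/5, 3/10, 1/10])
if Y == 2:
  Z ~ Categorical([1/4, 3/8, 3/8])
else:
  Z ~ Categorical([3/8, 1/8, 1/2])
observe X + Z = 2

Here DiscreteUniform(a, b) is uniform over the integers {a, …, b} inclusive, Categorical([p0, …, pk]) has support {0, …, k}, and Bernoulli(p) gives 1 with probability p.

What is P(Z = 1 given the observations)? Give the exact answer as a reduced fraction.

Enumerate traces; 6 have nonzero weight after conditioning:
  (Y=1, X=0, Z=2) weight 1/10
  (Y=1, X=1, Z=1) weight 1/80
  (Y=1, X=2, Z=0) weight 9/160
  (Y=2, X=0, Z=2) weight 3/64
  (Y=2, X=1, Z=1) weight 9/128
  (Y=2, X=2, Z=0) weight 1/64
Group by Z:
  weight(Z=0) = 23/320
  weight(Z=1) = 53/640
  weight(Z=2) = 47/320
Total weight = 23/320 + 53/640 + 47/320 = 193/640
P(Z=0 | obs) = 23/320 / 193/640 = 46/193
P(Z=1 | obs) = 53/640 / 193/640 = 53/193
P(Z=2 | obs) = 47/320 / 193/640 = 94/193

P(Z = 1 | obs) = 53/193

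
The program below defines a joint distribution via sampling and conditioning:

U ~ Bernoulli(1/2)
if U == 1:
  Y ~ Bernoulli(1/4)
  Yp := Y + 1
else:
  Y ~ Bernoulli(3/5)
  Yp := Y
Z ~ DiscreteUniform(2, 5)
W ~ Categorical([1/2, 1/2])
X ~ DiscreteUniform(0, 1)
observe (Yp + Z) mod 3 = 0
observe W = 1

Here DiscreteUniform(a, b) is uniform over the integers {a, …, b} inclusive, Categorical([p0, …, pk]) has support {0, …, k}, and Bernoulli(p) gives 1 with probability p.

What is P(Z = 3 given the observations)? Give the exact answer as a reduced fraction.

P(Z = 3 | obs) = 8/67

Enumerate traces; 12 have nonzero weight after conditioning:
  (U=0, Y=0, Z=3, W=1, X=0) weight 1/80
  (U=0, Y=0, Z=3, W=1, X=1) weight 1/80
  (U=0, Y=1, Z=2, W=1, X=0) weight 3/160
  (U=0, Y=1, Z=2, W=1, X=1) weight 3/160
  (U=0, Y=1, Z=5, W=1, X=0) weight 3/160
  (U=0, Y=1, Z=5, W=1, X=1) weight 3/160
  (U=1, Y=0, Z=2, W=1, X=0) weight 3/128
  (U=1, Y=0, Z=2, W=1, X=1) weight 3/128
  (U=1, Y=1, Z=4, W=1, X=0) weight 1/128
  … 3 more
Group by Z:
  weight(Z=2) = 27/320
  weight(Z=3) = 1/40
  weight(Z=4) = 1/64
  weight(Z=5) = 27/320
Total weight = 27/320 + 1/40 + 1/64 + 27/320 = 67/320
P(Z=2 | obs) = 27/320 / 67/320 = 27/67
P(Z=3 | obs) = 1/40 / 67/320 = 8/67
P(Z=4 | obs) = 1/64 / 67/320 = 5/67
P(Z=5 | obs) = 27/320 / 67/320 = 27/67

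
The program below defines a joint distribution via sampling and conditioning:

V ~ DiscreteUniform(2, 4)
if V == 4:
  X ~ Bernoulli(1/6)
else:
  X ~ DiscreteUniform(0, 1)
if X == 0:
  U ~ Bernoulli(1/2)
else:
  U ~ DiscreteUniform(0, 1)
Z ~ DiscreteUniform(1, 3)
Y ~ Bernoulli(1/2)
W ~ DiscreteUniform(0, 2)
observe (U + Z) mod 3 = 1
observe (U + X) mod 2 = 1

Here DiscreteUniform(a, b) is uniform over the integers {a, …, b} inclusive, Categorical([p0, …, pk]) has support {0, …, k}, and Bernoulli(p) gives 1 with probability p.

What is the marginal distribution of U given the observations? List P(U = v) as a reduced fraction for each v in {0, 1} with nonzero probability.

Enumerate traces; 36 have nonzero weight after conditioning:
  (V=2, X=0, U=1, Z=3, Y=0, W=0) weight 1/216
  (V=2, X=0, U=1, Z=3, Y=0, W=1) weight 1/216
  (V=2, X=0, U=1, Z=3, Y=0, W=2) weight 1/216
  (V=2, X=0, U=1, Z=3, Y=1, W=0) weight 1/216
  (V=2, X=0, U=1, Z=3, Y=1, W=1) weight 1/216
  (V=2, X=0, U=1, Z=3, Y=1, W=2) weight 1/216
  (V=2, X=1, U=0, Z=1, Y=0, W=0) weight 1/216
  (V=2, X=1, U=0, Z=1, Y=0, W=1) weight 1/216
  … 28 more
Group by U:
  weight(U=0) = 7/108
  weight(U=1) = 11/108
Total weight = 7/108 + 11/108 = 1/6
P(U=0 | obs) = 7/108 / 1/6 = 7/18
P(U=1 | obs) = 11/108 / 1/6 = 11/18

P(U=0) = 7/18, P(U=1) = 11/18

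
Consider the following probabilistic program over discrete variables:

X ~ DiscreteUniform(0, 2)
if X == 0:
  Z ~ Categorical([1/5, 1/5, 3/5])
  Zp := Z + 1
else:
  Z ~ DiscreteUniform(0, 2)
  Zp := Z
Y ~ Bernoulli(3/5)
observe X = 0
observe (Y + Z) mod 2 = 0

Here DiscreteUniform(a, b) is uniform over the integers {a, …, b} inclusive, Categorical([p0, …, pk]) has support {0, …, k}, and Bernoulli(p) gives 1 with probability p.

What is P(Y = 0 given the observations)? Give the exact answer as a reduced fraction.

Enumerate traces; 3 have nonzero weight after conditioning:
  (X=0, Z=0, Y=0) weight 2/75
  (X=0, Z=1, Y=1) weight 1/25
  (X=0, Z=2, Y=0) weight 2/25
Group by Y:
  weight(Y=0) = 8/75
  weight(Y=1) = 1/25
Total weight = 8/75 + 1/25 = 11/75
P(Y=0 | obs) = 8/75 / 11/75 = 8/11
P(Y=1 | obs) = 1/25 / 11/75 = 3/11

P(Y = 0 | obs) = 8/11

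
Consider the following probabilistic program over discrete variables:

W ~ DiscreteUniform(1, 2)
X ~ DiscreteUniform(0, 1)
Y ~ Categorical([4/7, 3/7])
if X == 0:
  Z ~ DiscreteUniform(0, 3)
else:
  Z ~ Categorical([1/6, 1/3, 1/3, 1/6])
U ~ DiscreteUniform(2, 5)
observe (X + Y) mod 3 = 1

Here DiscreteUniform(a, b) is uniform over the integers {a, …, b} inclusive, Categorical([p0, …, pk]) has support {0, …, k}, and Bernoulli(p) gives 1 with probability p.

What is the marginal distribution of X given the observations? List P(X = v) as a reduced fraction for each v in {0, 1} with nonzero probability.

Enumerate traces; 64 have nonzero weight after conditioning:
  (W=1, X=0, Y=1, Z=0, U=2) weight 3/448
  (W=1, X=0, Y=1, Z=0, U=3) weight 3/448
  (W=1, X=0, Y=1, Z=0, U=4) weight 3/448
  (W=1, X=0, Y=1, Z=0, U=5) weight 3/448
  (W=1, X=0, Y=1, Z=1, U=2) weight 3/448
  (W=1, X=0, Y=1, Z=1, U=3) weight 3/448
  (W=1, X=0, Y=1, Z=1, U=4) weight 3/448
  (W=1, X=0, Y=1, Z=1, U=5) weight 3/448
  (W=1, X=1, Y=0, Z=0, U=2) weight 1/168
  … 55 more
Group by X:
  weight(X=0) = 3/14
  weight(X=1) = 2/7
Total weight = 3/14 + 2/7 = 1/2
P(X=0 | obs) = 3/14 / 1/2 = 3/7
P(X=1 | obs) = 2/7 / 1/2 = 4/7

P(X=0) = 3/7, P(X=1) = 4/7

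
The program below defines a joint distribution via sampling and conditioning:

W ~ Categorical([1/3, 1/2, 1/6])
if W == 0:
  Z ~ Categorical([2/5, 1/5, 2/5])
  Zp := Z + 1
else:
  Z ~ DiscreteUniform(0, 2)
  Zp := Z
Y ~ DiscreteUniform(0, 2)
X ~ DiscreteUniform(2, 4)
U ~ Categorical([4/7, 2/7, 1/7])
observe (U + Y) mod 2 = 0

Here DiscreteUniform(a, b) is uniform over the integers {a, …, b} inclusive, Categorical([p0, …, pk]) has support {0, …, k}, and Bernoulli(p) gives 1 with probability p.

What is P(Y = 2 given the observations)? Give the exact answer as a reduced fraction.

P(Y = 2 | obs) = 5/12

Enumerate traces; 135 have nonzero weight after conditioning:
  (W=0, Z=0, Y=0, X=2, U=0) weight 8/945
  (W=0, Z=0, Y=0, X=2, U=2) weight 2/945
  (W=0, Z=0, Y=0, X=3, U=0) weight 8/945
  (W=0, Z=0, Y=0, X=3, U=2) weight 2/945
  (W=0, Z=0, Y=0, X=4, U=0) weight 8/945
  (W=0, Z=0, Y=0, X=4, U=2) weight 2/945
  (W=0, Z=0, Y=1, X=2, U=1) weight 4/945
  (W=0, Z=0, Y=1, X=3, U=1) weight 4/945
  (W=0, Z=0, Y=2, X=2, U=0) weight 8/945
  … 126 more
Group by Y:
  weight(Y=0) = 5/21
  weight(Y=1) = 2/21
  weight(Y=2) = 5/21
Total weight = 5/21 + 2/21 + 5/21 = 4/7
P(Y=0 | obs) = 5/21 / 4/7 = 5/12
P(Y=1 | obs) = 2/21 / 4/7 = 1/6
P(Y=2 | obs) = 5/21 / 4/7 = 5/12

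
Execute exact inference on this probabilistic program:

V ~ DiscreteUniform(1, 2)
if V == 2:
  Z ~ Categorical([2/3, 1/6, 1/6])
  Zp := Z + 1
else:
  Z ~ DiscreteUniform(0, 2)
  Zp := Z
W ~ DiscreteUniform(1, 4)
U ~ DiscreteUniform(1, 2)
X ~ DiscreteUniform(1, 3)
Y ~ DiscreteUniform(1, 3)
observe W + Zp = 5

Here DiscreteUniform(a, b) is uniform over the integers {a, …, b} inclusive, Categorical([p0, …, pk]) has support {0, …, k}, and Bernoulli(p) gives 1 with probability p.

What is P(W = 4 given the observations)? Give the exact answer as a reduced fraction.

Enumerate traces; 90 have nonzero weight after conditioning:
  (V=1, Z=1, W=4, U=1, X=1, Y=1) weight 1/432
  (V=1, Z=1, W=4, U=1, X=1, Y=2) weight 1/432
  (V=1, Z=1, W=4, U=1, X=1, Y=3) weight 1/432
  (V=1, Z=1, W=4, U=1, X=2, Y=1) weight 1/432
  (V=1, Z=1, W=4, U=1, X=2, Y=2) weight 1/432
  (V=1, Z=1, W=4, U=1, X=2, Y=3) weight 1/432
  (V=1, Z=1, W=4, U=1, X=3, Y=1) weight 1/432
  (V=1, Z=1, W=4, U=1, X=3, Y=2) weight 1/432
  (V=1, Z=2, W=3, U=1, X=1, Y=1) weight 1/432
  (V=2, Z=2, W=2, U=1, X=1, Y=1) weight 1/864
  … 80 more
Group by W:
  weight(W=2) = 1/48
  weight(W=3) = 1/16
  weight(W=4) = 1/8
Total weight = 1/48 + 1/16 + 1/8 = 5/24
P(W=2 | obs) = 1/48 / 5/24 = 1/10
P(W=3 | obs) = 1/16 / 5/24 = 3/10
P(W=4 | obs) = 1/8 / 5/24 = 3/5

P(W = 4 | obs) = 3/5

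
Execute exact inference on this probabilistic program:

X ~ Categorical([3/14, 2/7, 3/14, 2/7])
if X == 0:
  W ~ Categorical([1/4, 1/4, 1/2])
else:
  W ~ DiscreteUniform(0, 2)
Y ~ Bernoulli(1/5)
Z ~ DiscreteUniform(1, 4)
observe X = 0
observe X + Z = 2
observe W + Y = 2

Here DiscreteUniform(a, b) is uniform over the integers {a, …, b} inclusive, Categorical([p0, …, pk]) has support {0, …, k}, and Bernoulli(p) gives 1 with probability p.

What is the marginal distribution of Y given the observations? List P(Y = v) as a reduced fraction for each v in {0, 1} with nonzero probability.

P(Y=0) = 8/9, P(Y=1) = 1/9

Enumerate traces; 2 have nonzero weight after conditioning:
  (X=0, W=1, Y=1, Z=2) weight 3/1120
  (X=0, W=2, Y=0, Z=2) weight 3/140
Group by Y:
  weight(Y=0) = 3/140
  weight(Y=1) = 3/1120
Total weight = 3/140 + 3/1120 = 27/1120
P(Y=0 | obs) = 3/140 / 27/1120 = 8/9
P(Y=1 | obs) = 3/1120 / 27/1120 = 1/9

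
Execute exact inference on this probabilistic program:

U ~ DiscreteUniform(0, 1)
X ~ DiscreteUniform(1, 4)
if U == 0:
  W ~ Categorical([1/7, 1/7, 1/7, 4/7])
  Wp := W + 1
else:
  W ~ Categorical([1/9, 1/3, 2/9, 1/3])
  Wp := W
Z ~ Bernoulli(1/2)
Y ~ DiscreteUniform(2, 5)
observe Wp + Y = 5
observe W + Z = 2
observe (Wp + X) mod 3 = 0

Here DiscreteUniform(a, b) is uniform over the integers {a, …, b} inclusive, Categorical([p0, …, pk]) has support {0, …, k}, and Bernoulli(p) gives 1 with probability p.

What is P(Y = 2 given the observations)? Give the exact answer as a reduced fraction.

P(Y = 2 | obs) = 9/76

Enumerate traces; 6 have nonzero weight after conditioning:
  (U=0, X=1, W=1, Z=1, Y=3) weight 1/448
  (U=0, X=3, W=2, Z=0, Y=2) weight 1/448
  (U=0, X=4, W=1, Z=1, Y=3) weight 1/448
  (U=1, X=1, W=2, Z=0, Y=3) weight 1/288
  (U=1, X=2, W=1, Z=1, Y=4) weight 1/192
  (U=1, X=4, W=2, Z=0, Y=3) weight 1/288
Group by Y:
  weight(Y=2) = 1/448
  weight(Y=3) = 23/2016
  weight(Y=4) = 1/192
Total weight = 1/448 + 23/2016 + 1/192 = 19/1008
P(Y=2 | obs) = 1/448 / 19/1008 = 9/76
P(Y=3 | obs) = 23/2016 / 19/1008 = 23/38
P(Y=4 | obs) = 1/192 / 19/1008 = 21/76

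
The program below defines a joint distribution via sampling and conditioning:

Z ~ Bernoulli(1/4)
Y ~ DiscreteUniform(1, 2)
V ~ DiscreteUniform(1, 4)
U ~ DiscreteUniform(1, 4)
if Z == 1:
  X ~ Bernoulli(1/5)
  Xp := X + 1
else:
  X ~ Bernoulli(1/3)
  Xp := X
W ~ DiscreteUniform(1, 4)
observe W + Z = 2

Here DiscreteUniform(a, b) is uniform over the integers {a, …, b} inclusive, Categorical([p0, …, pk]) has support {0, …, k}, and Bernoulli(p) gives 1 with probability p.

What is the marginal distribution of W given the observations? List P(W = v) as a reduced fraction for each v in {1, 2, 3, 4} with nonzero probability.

P(W=1) = 1/4, P(W=2) = 3/4

Enumerate traces; 128 have nonzero weight after conditioning:
  (Z=0, Y=1, V=1, U=1, X=0, W=2) weight 1/256
  (Z=0, Y=1, V=1, U=1, X=1, W=2) weight 1/512
  (Z=0, Y=1, V=1, U=2, X=0, W=2) weight 1/256
  (Z=0, Y=1, V=1, U=2, X=1, W=2) weight 1/512
  (Z=0, Y=1, V=1, U=3, X=0, W=2) weight 1/256
  (Z=0, Y=1, V=1, U=3, X=1, W=2) weight 1/512
  (Z=0, Y=1, V=1, U=4, X=0, W=2) weight 1/256
  (Z=0, Y=1, V=1, U=4, X=1, W=2) weight 1/512
  (Z=1, Y=1, V=1, U=1, X=0, W=1) weight 1/640
  … 119 more
Group by W:
  weight(W=1) = 1/16
  weight(W=2) = 3/16
Total weight = 1/16 + 3/16 = 1/4
P(W=1 | obs) = 1/16 / 1/4 = 1/4
P(W=2 | obs) = 3/16 / 1/4 = 3/4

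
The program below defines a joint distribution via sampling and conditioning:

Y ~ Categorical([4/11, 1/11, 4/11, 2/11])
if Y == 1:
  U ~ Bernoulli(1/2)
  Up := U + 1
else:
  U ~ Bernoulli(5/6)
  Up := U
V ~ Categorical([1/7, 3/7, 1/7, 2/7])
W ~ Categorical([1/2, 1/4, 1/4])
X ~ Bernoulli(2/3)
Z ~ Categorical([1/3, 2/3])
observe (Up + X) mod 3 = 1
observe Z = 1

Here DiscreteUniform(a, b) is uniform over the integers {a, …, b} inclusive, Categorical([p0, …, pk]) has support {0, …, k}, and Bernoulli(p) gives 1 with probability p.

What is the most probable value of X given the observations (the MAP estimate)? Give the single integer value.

Enumerate traces; 84 have nonzero weight after conditioning:
  (Y=0, U=0, V=0, W=0, X=1, Z=1) weight 4/2079
  (Y=0, U=0, V=0, W=1, X=1, Z=1) weight 2/2079
  (Y=0, U=0, V=0, W=2, X=1, Z=1) weight 2/2079
  (Y=0, U=0, V=1, W=0, X=1, Z=1) weight 4/693
  (Y=0, U=0, V=1, W=1, X=1, Z=1) weight 2/693
  (Y=0, U=0, V=1, W=2, X=1, Z=1) weight 2/693
  (Y=0, U=0, V=2, W=0, X=1, Z=1) weight 4/2079
  (Y=0, U=0, V=2, W=1, X=1, Z=1) weight 2/2079
  (Y=0, U=1, V=0, W=0, X=0, Z=1) weight 10/2079
  … 75 more
Group by X:
  weight(X=0) = 53/297
  weight(X=1) = 20/297
Total weight = 53/297 + 20/297 = 73/297
P(X=0 | obs) = 53/297 / 73/297 = 53/73
P(X=1 | obs) = 20/297 / 73/297 = 20/73
argmax = 0

argmax_v P(X = v | obs) = 0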